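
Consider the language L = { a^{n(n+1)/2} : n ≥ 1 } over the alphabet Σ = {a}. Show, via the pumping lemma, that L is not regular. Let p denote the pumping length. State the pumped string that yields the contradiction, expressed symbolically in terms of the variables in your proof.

Assume L is regular; let p be its pumping constant.
Take w = a^{p(p+1)/2} ∈ L with |w| = p(p+1)/2 ≥ p.
The pumping lemma gives a decomposition w = xyz where |xy| ≤ p and y is nonempty.
Then y = a^k for some k with 1 ≤ k ≤ p.
Pump with i = 2: xy^2z = a^{p(p+1)/2+k}. Since 1 ≤ k ≤ p, p(p+1)/2 < p(p+1)/2+k ≤ p(p+1)/2+p < (p+1)(p+2)/2, so p(p+1)/2+k is strictly between consecutive triangular numbers. So xy^2z ∉ L.
Contradiction. Therefore L is not regular.

a^{p(p+1)/2+k}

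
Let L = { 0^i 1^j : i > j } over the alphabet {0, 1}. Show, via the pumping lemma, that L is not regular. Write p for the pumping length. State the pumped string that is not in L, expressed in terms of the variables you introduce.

Assume L is regular. Let p be the pumping length given by the pumping lemma.
Choose w = 0^{p+1} 1^p ∈ L, with |w| = 2p+1 ≥ p.
The pumping lemma gives a decomposition w = xyz where |xy| ≤ p and |y| > 0.
The first p characters of w are 0's, so xy (and hence y) consists only of 0's. Write y = 0^k, 1 ≤ k ≤ p.
Consider xy^0z = xz = 0^{p+1-k} 1^p. Since k ≥ 1, the 0-count p+1-k is at most p, so i > j fails; thus xz ∉ L.
This is a contradiction; hence L is not regular.

0^{p+1-k} 1^p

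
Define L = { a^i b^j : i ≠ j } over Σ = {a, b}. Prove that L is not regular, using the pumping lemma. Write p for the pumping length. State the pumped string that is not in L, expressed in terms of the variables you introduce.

a^{p+p!} b^{p+p!}

Assume L is regular; let p be its pumping constant.
Choose w = a^p b^{p+p!}. Since p ≠ p+p!, w ∈ L; and |w| ≥ p.
Write w = xyz as guaranteed by the lemma, with |xy| ≤ p and |y| > 0.
The first p characters of w are a's, so xy (and hence y) consists only of a's. Write y = a^k, 1 ≤ k ≤ p.
Since 1 ≤ k ≤ p, k divides p!; set t = 1 + p!/k. Then xy^t z has p + (p!/k)·k = p + p! copies of a. Now the a-count equals the b-count, so i ≠ j fails. So xy^t z = a^{p+p!} b^{p+p!} ∉ L.
Contradiction. Therefore L is not regular.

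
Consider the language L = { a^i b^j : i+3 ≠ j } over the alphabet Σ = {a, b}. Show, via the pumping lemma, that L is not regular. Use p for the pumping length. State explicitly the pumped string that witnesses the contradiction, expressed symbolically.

a^{p+p!} b^{p+p!+3}

Assume L is regular. Let p be the pumping length given by the pumping lemma.
Choose w = a^p b^{p+p!+3}. Since p ≠ (p+p!+3)-3 = p+p!, w ∈ L; and |w| ≥ p.
By the pumping lemma, w = xyz with |xy| ≤ p and |y| > 0.
The first p characters of w are a's, so xy (and hence y) consists only of a's. Write y = a^k, 1 ≤ k ≤ p.
Since 1 ≤ k ≤ p, k divides p!; set t = 1 + p!/k. Then xy^t z has p + (p!/k)·k = p + p! copies of a. Now the a-count is p+p! and (b-count)-3 = (p+p!+3)-3 = p+p!, so i+3 ≠ j fails. So xy^t z = a^{p+p!} b^{p+p!+3} ∉ L.
This is a contradiction; hence L is not regular.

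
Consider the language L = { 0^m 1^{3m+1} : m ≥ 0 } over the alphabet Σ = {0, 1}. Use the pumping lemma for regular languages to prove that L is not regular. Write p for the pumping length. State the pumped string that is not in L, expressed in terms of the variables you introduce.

0^{p+k} 1^{3p+1}

Assume L is regular. Let p be the pumping length given by the pumping lemma.
Take w = 0^p 1^{3p+1}. Then w ∈ L and |w| = 4p+1 ≥ p.
By the pumping lemma, w = xyz with |xy| ≤ p and |y| > 0.
Because |xy| ≤ p and w begins with p copies of 0, we have y = 0^k with 1 ≤ k ≤ p.
Pump with i = 2: xy^2z = 0^{p+k} 1^{3p+1}. For this to lie in L we would need 3p+1 = 3(p+k)+1, which forces k = 0. But k ≥ 1, so xy^2z ∉ L.
This contradicts the pumping lemma, so L is not regular.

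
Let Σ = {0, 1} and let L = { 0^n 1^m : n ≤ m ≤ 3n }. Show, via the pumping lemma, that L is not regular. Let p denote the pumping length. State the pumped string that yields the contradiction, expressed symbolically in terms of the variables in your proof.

Suppose for contradiction that L is regular, and let p be the pumping length.
Take w = 0^p 1^p ∈ L (since p ≤ p ≤ 3p), with |w| = 2p ≥ p.
The pumping lemma gives a decomposition w = xyz where |xy| ≤ p and y is nonempty.
The first p characters of w are 0's, so xy (and hence y) consists only of 0's. Write y = 0^k, 1 ≤ k ≤ p.
Pump with i = 2: xy^2z = 0^{p+k} 1^p. Now n = p+k > p = m, so the condition n ≤ m fails. Thus xy^2z ∉ L.
This is a contradiction; hence L is not regular.

0^{p+k} 1^p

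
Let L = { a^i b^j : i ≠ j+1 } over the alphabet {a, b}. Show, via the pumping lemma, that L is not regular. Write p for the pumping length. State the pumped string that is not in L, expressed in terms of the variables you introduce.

Toward a contradiction, assume L is regular with pumping length p.
Choose w = a^p b^{p+p!-1}. Since p ≠ (p+p!-1)+1 = p+p!, w ∈ L; and |w| ≥ p.
Write w = xyz as guaranteed by the lemma, with |xy| ≤ p and |y| > 0.
Since the first p symbols of w are all a's and |xy| ≤ p, y lies entirely in the leading a-block: y = a^k for some k with 1 ≤ k ≤ p.
Since 1 ≤ k ≤ p, k divides p!; set t = 1 + p!/k. Then xy^t z has p + (p!/k)·k = p + p! copies of a. Now the a-count is p+p! and (b-count)+1 = (p+p!-1)+1 = p+p!, so i ≠ j+1 fails. So xy^t z = a^{p+p!} b^{p+p!-1} ∉ L.
This is a contradiction; hence L is not regular.

a^{p+p!} b^{p+p!-1}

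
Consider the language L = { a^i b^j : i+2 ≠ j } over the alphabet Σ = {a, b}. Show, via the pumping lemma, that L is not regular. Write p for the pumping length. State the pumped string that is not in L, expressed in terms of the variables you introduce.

a^{p+p!} b^{p+p!+2}

Suppose for contradiction that L is regular, and let p be the pumping length.
Choose w = a^p b^{p+p!+2}. Since p ≠ (p+p!+2)-2 = p+p!, w ∈ L; and |w| ≥ p.
Write w = xyz as guaranteed by the lemma, with |xy| ≤ p and y is nonempty.
Because |xy| ≤ p and w begins with p copies of a, we have y = a^k with 1 ≤ k ≤ p.
Since 1 ≤ k ≤ p, k divides p!; set t = 1 + p!/k. Then xy^t z has p + (p!/k)·k = p + p! copies of a. Now the a-count is p+p! and (b-count)-2 = (p+p!+2)-2 = p+p!, so i+2 ≠ j fails. So xy^t z = a^{p+p!} b^{p+p!+2} ∉ L.
This is a contradiction; hence L is not regular.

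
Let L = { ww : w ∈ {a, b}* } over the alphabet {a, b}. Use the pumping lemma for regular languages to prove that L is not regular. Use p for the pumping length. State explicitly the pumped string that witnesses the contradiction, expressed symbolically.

a^{p+k} b^p a^p b^p

Suppose for contradiction that L is regular, and let p be the pumping length.
Take w = a^p b^p a^p b^p = uu where u = a^pb^p; then w ∈ L and |w| = 4p ≥ p.
By the pumping lemma, w = xyz with |xy| ≤ p and |y| > 0.
The first p characters of w are a's, so xy (and hence y) consists only of a's. Write y = a^k, 1 ≤ k ≤ p.
Pump with i = 2: xy^2z = a^{p+k} b^p a^p b^p, of length 4p+k. Suppose this equals vv. The string starts with a and ends with b, so v does too; thus the boundary between the two copies of v is a b→a transition. There is exactly one such transition, at position 2p+k, so |v| = 2p+k and |vv| = 4p+2k ≠ 4p+k since k ≥ 1. So xy^2z ∉ L.
This contradicts the pumping lemma, so L is not regular.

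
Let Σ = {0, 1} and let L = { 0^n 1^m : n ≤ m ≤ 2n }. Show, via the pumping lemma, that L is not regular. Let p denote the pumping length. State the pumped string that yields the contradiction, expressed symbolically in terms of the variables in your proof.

Assume L is regular; let p be its pumping constant.
Take w = 0^p 1^p ∈ L (since p ≤ p ≤ 2p), with |w| = 2p ≥ p.
By the pumping lemma, w = xyz with |xy| ≤ p and |y| ≥ 1.
Because |xy| ≤ p and w begins with p copies of 0, we have y = 0^k with 1 ≤ k ≤ p.
Pump with i = 2: xy^2z = 0^{p+k} 1^p. Now n = p+k > p = m, so the condition n ≤ m fails. Thus xy^2z ∉ L.
This contradicts the pumping lemma, so L is not regular.

0^{p+k} 1^p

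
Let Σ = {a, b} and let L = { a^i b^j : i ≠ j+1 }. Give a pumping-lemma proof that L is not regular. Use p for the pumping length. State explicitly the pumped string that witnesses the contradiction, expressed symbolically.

Assume L is regular; let p be its pumping constant.
Choose w = a^p b^{p+p!-1}. Since p ≠ (p+p!-1)+1 = p+p!, w ∈ L; and |w| ≥ p.
The pumping lemma gives a decomposition w = xyz where |xy| ≤ p and |y| ≥ 1.
The first p characters of w are a's, so xy (and hence y) consists only of a's. Write y = a^k, 1 ≤ k ≤ p.
Since 1 ≤ k ≤ p, k divides p!; set t = 1 + p!/k. Then xy^t z has p + (p!/k)·k = p + p! copies of a. Now the a-count is p+p! and (b-count)+1 = (p+p!-1)+1 = p+p!, so i ≠ j+1 fails. So xy^t z = a^{p+p!} b^{p+p!-1} ∉ L.
This is a contradiction; hence L is not regular.

a^{p+p!} b^{p+p!-1}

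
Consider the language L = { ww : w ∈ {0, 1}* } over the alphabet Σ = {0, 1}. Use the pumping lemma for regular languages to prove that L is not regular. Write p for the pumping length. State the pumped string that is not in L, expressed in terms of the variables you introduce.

Assume L is regular. Let p be the pumping length given by the pumping lemma.
Take w = 0^p 1^p 0^p 1^p = uu where u = 0^p1^p; then w ∈ L and |w| = 4p ≥ p.
By the pumping lemma, w = xyz with |xy| ≤ p and |y| > 0.
Because |xy| ≤ p and w begins with p copies of 0, we have y = 0^k with 1 ≤ k ≤ p.
Pump with i = 2: xy^2z = 0^{p+k} 1^p 0^p 1^p, of length 4p+k. Suppose this equals vv. The string starts with 0 and ends with 1, so v does too; thus the boundary between the two copies of v is a 1→0 transition. There is exactly one such transition, at position 2p+k, so |v| = 2p+k and |vv| = 4p+2k ≠ 4p+k since k ≥ 1. So xy^2z ∉ L.
This is a contradiction; hence L is not regular.

0^{p+k} 1^p 0^p 1^p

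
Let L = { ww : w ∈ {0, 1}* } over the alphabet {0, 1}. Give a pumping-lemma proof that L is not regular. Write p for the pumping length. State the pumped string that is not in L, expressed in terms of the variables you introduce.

0^{p+k} 1^p 0^p 1^p

Assume L is regular. Let p be the pumping length given by the pumping lemma.
Take w = 0^p 1^p 0^p 1^p = uu where u = 0^p1^p; then w ∈ L and |w| = 4p ≥ p.
Write w = xyz as guaranteed by the lemma, with |xy| ≤ p and |y| > 0.
Because |xy| ≤ p and w begins with p copies of 0, we have y = 0^k with 1 ≤ k ≤ p.
Pump with i = 2: xy^2z = 0^{p+k} 1^p 0^p 1^p, of length 4p+k. Suppose this equals vv. The string starts with 0 and ends with 1, so v does too; thus the boundary between the two copies of v is a 1→0 transition. There is exactly one such transition, at position 2p+k, so |v| = 2p+k and |vv| = 4p+2k ≠ 4p+k since k ≥ 1. So xy^2z ∉ L.
Contradiction. Therefore L is not regular.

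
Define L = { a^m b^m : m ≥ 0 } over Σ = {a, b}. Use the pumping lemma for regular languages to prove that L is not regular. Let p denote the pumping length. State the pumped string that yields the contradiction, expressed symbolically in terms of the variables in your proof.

Suppose for contradiction that L is regular, and let p be the pumping length.
Let w = a^p b^p ∈ L; note |w| = 2p ≥ p.
The pumping lemma gives a decomposition w = xyz where |xy| ≤ p and y is nonempty.
The first p characters of w are a's, so xy (and hence y) consists only of a's. Write y = a^k, 1 ≤ k ≤ p.
Pump with i = 2: xy^2z = a^{p+k} b^p. For this to lie in L we would need p = p+k, which forces k = 0. But k ≥ 1, so xy^2z ∉ L.
Contradiction. Therefore L is not regular.

a^{p+k} b^p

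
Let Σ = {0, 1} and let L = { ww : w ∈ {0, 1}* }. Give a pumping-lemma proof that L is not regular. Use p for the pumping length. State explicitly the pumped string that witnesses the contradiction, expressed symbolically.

0^{p+k} 1^p 0^p 1^p

Assume L is regular; let p be its pumping constant.
Take w = 0^p 1^p 0^p 1^p = uu where u = 0^p1^p; then w ∈ L and |w| = 4p ≥ p.
Write w = xyz as guaranteed by the lemma, with |xy| ≤ p and |y| > 0.
Since the first p symbols of w are all 0's and |xy| ≤ p, y lies entirely in the leading 0-block: y = 0^k for some k with 1 ≤ k ≤ p.
Pump with i = 2: xy^2z = 0^{p+k} 1^p 0^p 1^p, of length 4p+k. Suppose this equals vv. The string starts with 0 and ends with 1, so v does too; thus the boundary between the two copies of v is a 1→0 transition. There is exactly one such transition, at position 2p+k, so |v| = 2p+k and |vv| = 4p+2k ≠ 4p+k since k ≥ 1. So xy^2z ∉ L.
This is a contradiction; hence L is not regular.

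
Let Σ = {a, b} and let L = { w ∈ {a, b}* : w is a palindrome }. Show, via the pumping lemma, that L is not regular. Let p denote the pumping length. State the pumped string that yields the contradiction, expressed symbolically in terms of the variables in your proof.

Toward a contradiction, assume L is regular with pumping length p.
Take w = a^p b a^p, a palindrome of length 2p+1 ≥ p.
Write w = xyz as guaranteed by the lemma, with |xy| ≤ p and |y| ≥ 1.
Because |xy| ≤ p and w begins with p copies of a, we have y = a^k with 1 ≤ k ≤ p.
Pump with i = 2: xy^2z = a^{p+k} b a^p. Its reverse is a^p b a^{p+k}, which differs from xy^2z since k ≥ 1. So xy^2z is not a palindrome and xy^2z ∉ L.
This contradicts the pumping lemma, so L is not regular.

a^{p+k} b a^p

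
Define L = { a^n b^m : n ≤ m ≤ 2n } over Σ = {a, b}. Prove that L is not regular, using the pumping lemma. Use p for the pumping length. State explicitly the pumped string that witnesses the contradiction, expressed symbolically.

Assume L is regular; let p be its pumping constant.
Take w = a^p b^p ∈ L (since p ≤ p ≤ 2p), with |w| = 2p ≥ p.
By the pumping lemma, w = xyz with |xy| ≤ p and |y| > 0.
Because |xy| ≤ p and w begins with p copies of a, we have y = a^k with 1 ≤ k ≤ p.
Pump with i = 2: xy^2z = a^{p+k} b^p. Now n = p+k > p = m, so the condition n ≤ m fails. Thus xy^2z ∉ L.
This is a contradiction; hence L is not regular.

a^{p+k} b^p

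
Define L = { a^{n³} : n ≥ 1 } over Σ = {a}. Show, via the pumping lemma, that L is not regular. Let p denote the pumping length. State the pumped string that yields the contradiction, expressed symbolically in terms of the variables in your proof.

a^{p³+k}

Assume L is regular. Let p be the pumping length given by the pumping lemma.
Take w = a^{p³} ∈ L with |w| = p³ ≥ p.
The pumping lemma gives a decomposition w = xyz where |xy| ≤ p and |y| > 0.
Then y = a^k for some k with 1 ≤ k ≤ p.
Pump with i = 2: xy^2z = a^{p³+k}. Since 1 ≤ k ≤ p, p³ < p³+k ≤ p³+p < p³+3p²+3p+1 = (p+1)³, so p³+k is not a perfect cube. So xy^2z ∉ L.
This contradicts the pumping lemma, so L is not regular.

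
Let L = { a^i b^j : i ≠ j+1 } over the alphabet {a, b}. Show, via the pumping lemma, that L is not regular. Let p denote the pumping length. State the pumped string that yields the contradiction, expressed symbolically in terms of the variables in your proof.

Assume L is regular; let p be its pumping constant.
Choose w = a^p b^{p+p!-1}. Since p ≠ (p+p!-1)+1 = p+p!, w ∈ L; and |w| ≥ p.
The pumping lemma gives a decomposition w = xyz where |xy| ≤ p and |y| > 0.
Since the first p symbols of w are all a's and |xy| ≤ p, y lies entirely in the leading a-block: y = a^k for some k with 1 ≤ k ≤ p.
Since 1 ≤ k ≤ p, k divides p!; set t = 1 + p!/k. Then xy^t z has p + (p!/k)·k = p + p! copies of a. Now the a-count is p+p! and (b-count)+1 = (p+p!-1)+1 = p+p!, so i ≠ j+1 fails. So xy^t z = a^{p+p!} b^{p+p!-1} ∉ L.
This is a contradiction; hence L is not regular.

a^{p+p!} b^{p+p!-1}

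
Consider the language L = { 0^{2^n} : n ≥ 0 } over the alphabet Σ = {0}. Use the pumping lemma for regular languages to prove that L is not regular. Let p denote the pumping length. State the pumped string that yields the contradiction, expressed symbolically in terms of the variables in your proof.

0^{2^p+k}

Assume L is regular. Let p be the pumping length given by the pumping lemma.
Take w = 0^{2^p} ∈ L with |w| = 2^p ≥ p.
By the pumping lemma, w = xyz with |xy| ≤ p and |y| > 0.
Then y = 0^k for some k with 1 ≤ k ≤ p.
Pump with i = 2: xy^2z = 0^{2^p+k}. Since 1 ≤ k ≤ p < 2^p, we have 2^p < 2^p+k < 2^{p+1}, so 2^p+k is not a power of 2. So xy^2z ∉ L.
This contradicts the pumping lemma, so L is not regular.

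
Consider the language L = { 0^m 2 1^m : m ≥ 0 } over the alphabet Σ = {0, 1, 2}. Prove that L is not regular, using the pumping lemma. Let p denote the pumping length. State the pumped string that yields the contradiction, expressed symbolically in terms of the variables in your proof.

Assume L is regular. Let p be the pumping length given by the pumping lemma.
Take w = 0^p 2 1^p ∈ L with |w| = 2p+1 ≥ p.
The pumping lemma gives a decomposition w = xyz where |xy| ≤ p and |y| ≥ 1.
Since the first p symbols of w are all 0's and |xy| ≤ p, y lies entirely in the leading 0-block: y = 0^k for some k with 1 ≤ k ≤ p.
Pump with i = 2: xy^2z = 0^{p+k} 2 1^p, which would require p+k = p. But k ≥ 1, so xy^2z ∉ L.
This is a contradiction; hence L is not regular.

0^{p+k} 2 1^p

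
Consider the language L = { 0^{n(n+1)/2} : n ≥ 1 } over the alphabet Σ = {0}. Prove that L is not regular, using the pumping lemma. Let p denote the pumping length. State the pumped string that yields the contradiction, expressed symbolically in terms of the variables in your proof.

0^{p(p+1)/2+k}

Toward a contradiction, assume L is regular with pumping length p.
Take w = 0^{p(p+1)/2} ∈ L with |w| = p(p+1)/2 ≥ p.
By the pumping lemma, w = xyz with |xy| ≤ p and y is nonempty.
Then y = 0^k for some k with 1 ≤ k ≤ p.
Pump with i = 2: xy^2z = 0^{p(p+1)/2+k}. Since 1 ≤ k ≤ p, p(p+1)/2 < p(p+1)/2+k ≤ p(p+1)/2+p < (p+1)(p+2)/2, so p(p+1)/2+k is strictly between consecutive triangular numbers. So xy^2z ∉ L.
Contradiction. Therefore L is not regular.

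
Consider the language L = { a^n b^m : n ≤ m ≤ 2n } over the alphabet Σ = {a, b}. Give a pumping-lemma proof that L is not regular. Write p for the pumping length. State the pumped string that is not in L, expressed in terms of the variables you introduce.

a^{p+k} b^p

Assume L is regular. Let p be the pumping length given by the pumping lemma.
Take w = a^p b^p ∈ L (since p ≤ p ≤ 2p), with |w| = 2p ≥ p.
Write w = xyz as guaranteed by the lemma, with |xy| ≤ p and |y| > 0.
Since the first p symbols of w are all a's and |xy| ≤ p, y lies entirely in the leading a-block: y = a^k for some k with 1 ≤ k ≤ p.
Pump with i = 2: xy^2z = a^{p+k} b^p. Now n = p+k > p = m, so the condition n ≤ m fails. Thus xy^2z ∉ L.
Contradiction. Therefore L is not regular.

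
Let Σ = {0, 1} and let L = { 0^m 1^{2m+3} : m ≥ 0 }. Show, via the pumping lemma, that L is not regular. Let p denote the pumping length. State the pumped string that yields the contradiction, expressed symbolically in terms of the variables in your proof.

0^{p+k} 1^{2p+3}

Assume L is regular; let p be its pumping constant.
Choose w = 0^p 1^{2p+3}, which is in L with |w| = 3p+3 ≥ p.
The pumping lemma gives a decomposition w = xyz where |xy| ≤ p and |y| > 0.
The first p characters of w are 0's, so xy (and hence y) consists only of 0's. Write y = 0^k, 1 ≤ k ≤ p.
Pump with i = 2: xy^2z = 0^{p+k} 1^{2p+3}. For this to lie in L we would need 2p+3 = 2(p+k)+3, which forces k = 0. But k ≥ 1, so xy^2z ∉ L.
Contradiction. Therefore L is not regular.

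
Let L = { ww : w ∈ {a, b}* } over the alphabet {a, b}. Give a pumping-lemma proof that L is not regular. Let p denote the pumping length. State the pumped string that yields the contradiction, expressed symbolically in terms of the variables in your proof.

a^{p+k} b^p a^p b^p

Assume L is regular; let p be its pumping constant.
Take w = a^p b^p a^p b^p = uu where u = a^pb^p; then w ∈ L and |w| = 4p ≥ p.
The pumping lemma gives a decomposition w = xyz where |xy| ≤ p and |y| > 0.
Since the first p symbols of w are all a's and |xy| ≤ p, y lies entirely in the leading a-block: y = a^k for some k with 1 ≤ k ≤ p.
Pump with i = 2: xy^2z = a^{p+k} b^p a^p b^p, of length 4p+k. Suppose this equals vv. The string starts with a and ends with b, so v does too; thus the boundary between the two copies of v is a b→a transition. There is exactly one such transition, at position 2p+k, so |v| = 2p+k and |vv| = 4p+2k ≠ 4p+k since k ≥ 1. So xy^2z ∉ L.
This contradicts the pumping lemma, so L is not regular.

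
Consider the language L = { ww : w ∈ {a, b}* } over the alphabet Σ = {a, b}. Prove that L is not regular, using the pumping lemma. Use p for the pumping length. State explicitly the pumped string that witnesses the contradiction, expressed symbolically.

a^{p+k} b^p a^p b^p

Suppose for contradiction that L is regular, and let p be the pumping length.
Take w = a^p b^p a^p b^p = uu where u = a^pb^p; then w ∈ L and |w| = 4p ≥ p.
The pumping lemma gives a decomposition w = xyz where |xy| ≤ p and |y| ≥ 1.
Because |xy| ≤ p and w begins with p copies of a, we have y = a^k with 1 ≤ k ≤ p.
Pump with i = 2: xy^2z = a^{p+k} b^p a^p b^p, of length 4p+k. Suppose this equals vv. The string starts with a and ends with b, so v does too; thus the boundary between the two copies of v is a b→a transition. There is exactly one such transition, at position 2p+k, so |v| = 2p+k and |vv| = 4p+2k ≠ 4p+k since k ≥ 1. So xy^2z ∉ L.
This contradicts the pumping lemma, so L is not regular.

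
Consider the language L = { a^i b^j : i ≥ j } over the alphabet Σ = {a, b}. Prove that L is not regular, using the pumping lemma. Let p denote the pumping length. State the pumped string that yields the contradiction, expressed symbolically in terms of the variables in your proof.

Assume L is regular; let p be its pumping constant.
Choose w = a^p b^p ∈ L, with |w| = 2p ≥ p.
The pumping lemma gives a decomposition w = xyz where |xy| ≤ p and |y| ≥ 1.
Since the first p symbols of w are all a's and |xy| ≤ p, y lies entirely in the leading a-block: y = a^k for some k with 1 ≤ k ≤ p.
Consider xy^0z = xz = a^{p-k} b^p. Since k ≥ 1, the a-count p-k is less than p, so i ≥ j fails; thus xz ∉ L.
This is a contradiction; hence L is not regular.

a^{p-k} b^p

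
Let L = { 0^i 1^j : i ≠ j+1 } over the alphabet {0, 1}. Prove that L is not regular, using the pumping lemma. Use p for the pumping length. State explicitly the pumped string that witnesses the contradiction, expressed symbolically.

0^{p+p!} 1^{p+p!-1}

Assume L is regular. Let p be the pumping length given by the pumping lemma.
Choose w = 0^p 1^{p+p!-1}. Since p ≠ (p+p!-1)+1 = p+p!, w ∈ L; and |w| ≥ p.
By the pumping lemma, w = xyz with |xy| ≤ p and |y| ≥ 1.
Since the first p symbols of w are all 0's and |xy| ≤ p, y lies entirely in the leading 0-block: y = 0^k for some k with 1 ≤ k ≤ p.
Since 1 ≤ k ≤ p, k divides p!; set t = 1 + p!/k. Then xy^t z has p + (p!/k)·k = p + p! copies of 0. Now the 0-count is p+p! and (1-count)+1 = (p+p!-1)+1 = p+p!, so i ≠ j+1 fails. So xy^t z = 0^{p+p!} 1^{p+p!-1} ∉ L.
Contradiction. Therefore L is not regular.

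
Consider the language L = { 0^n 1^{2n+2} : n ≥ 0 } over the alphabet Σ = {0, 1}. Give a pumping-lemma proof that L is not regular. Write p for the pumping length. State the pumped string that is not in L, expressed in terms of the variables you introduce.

0^{p+k} 1^{2p+2}

Suppose for contradiction that L is regular, and let p be the pumping length.
Let w = 0^p 1^{2p+2} ∈ L; note |w| = 3p+2 ≥ p.
By the pumping lemma, w = xyz with |xy| ≤ p and |y| ≥ 1.
Because |xy| ≤ p and w begins with p copies of 0, we have y = 0^k with 1 ≤ k ≤ p.
Pump with i = 2: xy^2z = 0^{p+k} 1^{2p+2}. For this to lie in L we would need 2p+2 = 2(p+k)+2, which forces k = 0. But k ≥ 1, so xy^2z ∉ L.
This contradicts the pumping lemma, so L is not regular.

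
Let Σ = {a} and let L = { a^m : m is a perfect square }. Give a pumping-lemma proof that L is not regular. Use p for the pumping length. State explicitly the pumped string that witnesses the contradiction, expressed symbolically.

Toward a contradiction, assume L is regular with pumping length p.
Take w = a^{p²} ∈ L with |w| = p² ≥ p.
The pumping lemma gives a decomposition w = xyz where |xy| ≤ p and |y| > 0.
Then y = a^k for some k with 1 ≤ k ≤ p.
Pump with i = 2: xy^2z = a^{p²+k}. Since 1 ≤ k ≤ p, p² < p²+k ≤ p²+p < (p+1)², so p²+k lies strictly between consecutive squares and is not a perfect square. So xy^2z ∉ L.
This contradicts the pumping lemma, so L is not regular.

a^{p²+k}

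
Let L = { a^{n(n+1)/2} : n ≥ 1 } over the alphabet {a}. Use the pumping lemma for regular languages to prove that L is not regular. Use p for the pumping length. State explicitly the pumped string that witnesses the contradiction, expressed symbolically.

Toward a contradiction, assume L is regular with pumping length p.
Take w = a^{p(p+1)/2} ∈ L with |w| = p(p+1)/2 ≥ p.
The pumping lemma gives a decomposition w = xyz where |xy| ≤ p and |y| ≥ 1.
Then y = a^k for some k with 1 ≤ k ≤ p.
Pump with i = 2: xy^2z = a^{p(p+1)/2+k}. Since 1 ≤ k ≤ p, p(p+1)/2 < p(p+1)/2+k ≤ p(p+1)/2+p < (p+1)(p+2)/2, so p(p+1)/2+k is strictly between consecutive triangular numbers. So xy^2z ∉ L.
This contradicts the pumping lemma, so L is not regular.

a^{p(p+1)/2+k}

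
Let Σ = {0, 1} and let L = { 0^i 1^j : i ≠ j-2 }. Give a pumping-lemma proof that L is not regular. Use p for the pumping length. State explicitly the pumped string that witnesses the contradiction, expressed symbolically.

Assume L is regular; let p be its pumping constant.
Choose w = 0^p 1^{p+p!+2}. Since p ≠ (p+p!+2)-2 = p+p!, w ∈ L; and |w| ≥ p.
By the pumping lemma, w = xyz with |xy| ≤ p and y is nonempty.
Since the first p symbols of w are all 0's and |xy| ≤ p, y lies entirely in the leading 0-block: y = 0^k for some k with 1 ≤ k ≤ p.
Since 1 ≤ k ≤ p, k divides p!; set t = 1 + p!/k. Then xy^t z has p + (p!/k)·k = p + p! copies of 0. Now the 0-count is p+p! and (1-count)-2 = (p+p!+2)-2 = p+p!, so i ≠ j-2 fails. So xy^t z = 0^{p+p!} 1^{p+p!+2} ∉ L.
This contradicts the pumping lemma, so L is not regular.

0^{p+p!} 1^{p+p!+2}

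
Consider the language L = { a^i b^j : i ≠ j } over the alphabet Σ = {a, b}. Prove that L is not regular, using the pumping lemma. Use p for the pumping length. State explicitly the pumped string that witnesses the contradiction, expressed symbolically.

Assume L is regular; let p be its pumping constant.
Choose w = a^p b^{p+p!}. Since p ≠ p+p!, w ∈ L; and |w| ≥ p.
By the pumping lemma, w = xyz with |xy| ≤ p and |y| > 0.
Since the first p symbols of w are all a's and |xy| ≤ p, y lies entirely in the leading a-block: y = a^k for some k with 1 ≤ k ≤ p.
Since 1 ≤ k ≤ p, k divides p!; set t = 1 + p!/k. Then xy^t z has p + (p!/k)·k = p + p! copies of a. Now the a-count equals the b-count, so i ≠ j fails. So xy^t z = a^{p+p!} b^{p+p!} ∉ L.
Contradiction. Therefore L is not regular.

a^{p+p!} b^{p+p!}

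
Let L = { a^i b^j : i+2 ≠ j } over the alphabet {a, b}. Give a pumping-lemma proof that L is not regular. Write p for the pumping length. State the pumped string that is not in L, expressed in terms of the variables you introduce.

Assume L is regular. Let p be the pumping length given by the pumping lemma.
Choose w = a^p b^{p+p!+2}. Since p ≠ (p+p!+2)-2 = p+p!, w ∈ L; and |w| ≥ p.
Write w = xyz as guaranteed by the lemma, with |xy| ≤ p and |y| ≥ 1.
Since the first p symbols of w are all a's and |xy| ≤ p, y lies entirely in the leading a-block: y = a^k for some k with 1 ≤ k ≤ p.
Since 1 ≤ k ≤ p, k divides p!; set t = 1 + p!/k. Then xy^t z has p + (p!/k)·k = p + p! copies of a. Now the a-count is p+p! and (b-count)-2 = (p+p!+2)-2 = p+p!, so i+2 ≠ j fails. So xy^t z = a^{p+p!} b^{p+p!+2} ∉ L.
Contradiction. Therefore L is not regular.

a^{p+p!} b^{p+p!+2}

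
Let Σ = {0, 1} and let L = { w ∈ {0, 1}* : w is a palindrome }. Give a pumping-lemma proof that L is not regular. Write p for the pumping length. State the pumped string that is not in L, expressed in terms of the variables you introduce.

0^{p+k} 1 0^p

Assume L is regular; let p be its pumping constant.
Take w = 0^p 1 0^p, a palindrome of length 2p+1 ≥ p.
The pumping lemma gives a decomposition w = xyz where |xy| ≤ p and |y| ≥ 1.
Because |xy| ≤ p and w begins with p copies of 0, we have y = 0^k with 1 ≤ k ≤ p.
Pump with i = 2: xy^2z = 0^{p+k} 1 0^p. Its reverse is 0^p 1 0^{p+k}, which differs from xy^2z since k ≥ 1. So xy^2z is not a palindrome and xy^2z ∉ L.
This contradicts the pumping lemma, so L is not regular.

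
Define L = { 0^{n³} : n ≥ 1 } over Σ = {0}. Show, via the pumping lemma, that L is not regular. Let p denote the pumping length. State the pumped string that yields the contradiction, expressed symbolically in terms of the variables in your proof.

0^{p³+k}

Toward a contradiction, assume L is regular with pumping length p.
Take w = 0^{p³} ∈ L with |w| = p³ ≥ p.
By the pumping lemma, w = xyz with |xy| ≤ p and |y| > 0.
Then y = 0^k for some k with 1 ≤ k ≤ p.
Pump with i = 2: xy^2z = 0^{p³+k}. Since 1 ≤ k ≤ p, p³ < p³+k ≤ p³+p < p³+3p²+3p+1 = (p+1)³, so p³+k is not a perfect cube. So xy^2z ∉ L.
Contradiction. Therefore L is not regular.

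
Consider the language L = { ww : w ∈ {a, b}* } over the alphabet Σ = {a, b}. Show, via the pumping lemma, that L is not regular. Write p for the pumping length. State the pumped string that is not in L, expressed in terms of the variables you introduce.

a^{p+k} b^p a^p b^p

Assume L is regular; let p be its pumping constant.
Take w = a^p b^p a^p b^p = uu where u = a^pb^p; then w ∈ L and |w| = 4p ≥ p.
By the pumping lemma, w = xyz with |xy| ≤ p and y is nonempty.
Because |xy| ≤ p and w begins with p copies of a, we have y = a^k with 1 ≤ k ≤ p.
Pump with i = 2: xy^2z = a^{p+k} b^p a^p b^p, of length 4p+k. Suppose this equals vv. The string starts with a and ends with b, so v does too; thus the boundary between the two copies of v is a b→a transition. There is exactly one such transition, at position 2p+k, so |v| = 2p+k and |vv| = 4p+2k ≠ 4p+k since k ≥ 1. So xy^2z ∉ L.
This contradicts the pumping lemma, so L is not regular.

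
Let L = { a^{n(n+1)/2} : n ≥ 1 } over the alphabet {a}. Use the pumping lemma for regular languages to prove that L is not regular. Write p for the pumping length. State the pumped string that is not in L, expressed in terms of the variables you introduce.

a^{p(p+1)/2+k}

Assume L is regular. Let p be the pumping length given by the pumping lemma.
Take w = a^{p(p+1)/2} ∈ L with |w| = p(p+1)/2 ≥ p.
Write w = xyz as guaranteed by the lemma, with |xy| ≤ p and |y| > 0.
Then y = a^k for some k with 1 ≤ k ≤ p.
Pump with i = 2: xy^2z = a^{p(p+1)/2+k}. Since 1 ≤ k ≤ p, p(p+1)/2 < p(p+1)/2+k ≤ p(p+1)/2+p < (p+1)(p+2)/2, so p(p+1)/2+k is strictly between consecutive triangular numbers. So xy^2z ∉ L.
This is a contradiction; hence L is not regular.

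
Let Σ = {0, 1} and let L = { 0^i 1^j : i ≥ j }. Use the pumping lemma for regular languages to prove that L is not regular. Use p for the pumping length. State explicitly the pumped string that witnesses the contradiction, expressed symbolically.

0^{p-k} 1^p

Assume L is regular; let p be its pumping constant.
Choose w = 0^p 1^p ∈ L, with |w| = 2p ≥ p.
By the pumping lemma, w = xyz with |xy| ≤ p and y is nonempty.
Because |xy| ≤ p and w begins with p copies of 0, we have y = 0^k with 1 ≤ k ≤ p.
Consider xy^0z = xz = 0^{p-k} 1^p. Since k ≥ 1, the 0-count p-k is less than p, so i ≥ j fails; thus xz ∉ L.
This is a contradiction; hence L is not regular.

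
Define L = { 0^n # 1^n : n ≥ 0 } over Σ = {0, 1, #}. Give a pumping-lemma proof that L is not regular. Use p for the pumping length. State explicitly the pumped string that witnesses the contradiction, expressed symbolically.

0^{p+k} # 1^p

Toward a contradiction, assume L is regular with pumping length p.
Take w = 0^p # 1^p ∈ L with |w| = 2p+1 ≥ p.
The pumping lemma gives a decomposition w = xyz where |xy| ≤ p and |y| > 0.
Since the first p symbols of w are all 0's and |xy| ≤ p, y lies entirely in the leading 0-block: y = 0^k for some k with 1 ≤ k ≤ p.
Pump with i = 2: xy^2z = 0^{p+k} # 1^p, which would require p+k = p. But k ≥ 1, so xy^2z ∉ L.
This is a contradiction; hence L is not regular.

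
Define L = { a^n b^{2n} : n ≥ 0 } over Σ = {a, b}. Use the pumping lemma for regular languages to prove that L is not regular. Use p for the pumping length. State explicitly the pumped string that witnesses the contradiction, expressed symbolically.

Assume L is regular; let p be its pumping constant.
Take w = a^p b^{2p}. Then w ∈ L and |w| = 3p ≥ p.
The pumping lemma gives a decomposition w = xyz where |xy| ≤ p and y is nonempty.
The first p characters of w are a's, so xy (and hence y) consists only of a's. Write y = a^k, 1 ≤ k ≤ p.
Pump with i = 2: xy^2z = a^{p+k} b^{2p}. For this to lie in L we would need 2p = 2(p+k), which forces k = 0. But k ≥ 1, so xy^2z ∉ L.
This contradicts the pumping lemma, so L is not regular.

a^{p+k} b^{2p}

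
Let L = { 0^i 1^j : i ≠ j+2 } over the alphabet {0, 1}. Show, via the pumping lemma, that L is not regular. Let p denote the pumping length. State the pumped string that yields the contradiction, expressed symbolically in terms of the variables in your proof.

Suppose for contradiction that L is regular, and let p be the pumping length.
Choose w = 0^p 1^{p+p!-2}. Since p ≠ (p+p!-2)+2 = p+p!, w ∈ L; and |w| ≥ p.
The pumping lemma gives a decomposition w = xyz where |xy| ≤ p and |y| > 0.
Since the first p symbols of w are all 0's and |xy| ≤ p, y lies entirely in the leading 0-block: y = 0^k for some k with 1 ≤ k ≤ p.
Since 1 ≤ k ≤ p, k divides p!; set t = 1 + p!/k. Then xy^t z has p + (p!/k)·k = p + p! copies of 0. Now the 0-count is p+p! and (1-count)+2 = (p+p!-2)+2 = p+p!, so i ≠ j+2 fails. So xy^t z = 0^{p+p!} 1^{p+p!-2} ∉ L.
This contradicts the pumping lemma, so L is not regular.

0^{p+p!} 1^{p+p!-2}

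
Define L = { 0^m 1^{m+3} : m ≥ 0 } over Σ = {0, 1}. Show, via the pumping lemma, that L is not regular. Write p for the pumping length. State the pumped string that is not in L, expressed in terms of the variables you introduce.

Assume L is regular. Let p be the pumping length given by the pumping lemma.
Choose w = 0^p 1^{p+3}, which is in L with |w| = 2p+3 ≥ p.
Write w = xyz as guaranteed by the lemma, with |xy| ≤ p and y is nonempty.
The first p characters of w are 0's, so xy (and hence y) consists only of 0's. Write y = 0^k, 1 ≤ k ≤ p.
Pump with i = 2: xy^2z = 0^{p+k} 1^{p+3}. For this to lie in L we would need p+3 = (p+k)+3, which forces k = 0. But k ≥ 1, so xy^2z ∉ L.
This contradicts the pumping lemma, so L is not regular.

0^{p+k} 1^{p+3}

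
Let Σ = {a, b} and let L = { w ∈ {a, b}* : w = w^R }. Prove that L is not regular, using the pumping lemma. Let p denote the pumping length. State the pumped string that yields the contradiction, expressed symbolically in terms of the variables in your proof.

a^{p+k} b a^p

Assume L is regular; let p be its pumping constant.
Take w = a^p b a^p, a palindrome of length 2p+1 ≥ p.
The pumping lemma gives a decomposition w = xyz where |xy| ≤ p and y is nonempty.
Since the first p symbols of w are all a's and |xy| ≤ p, y lies entirely in the leading a-block: y = a^k for some k with 1 ≤ k ≤ p.
Pump with i = 2: xy^2z = a^{p+k} b a^p. Its reverse is a^p b a^{p+k}, which differs from xy^2z since k ≥ 1. So xy^2z is not a palindrome and xy^2z ∉ L.
This contradicts the pumping lemma, so L is not regular.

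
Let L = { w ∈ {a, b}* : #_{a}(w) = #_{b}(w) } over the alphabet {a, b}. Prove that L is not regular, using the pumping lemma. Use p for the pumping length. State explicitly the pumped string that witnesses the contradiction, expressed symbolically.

a^{p+k} b^p

Toward a contradiction, assume L is regular with pumping length p.
Choose w = a^p b^p ∈ L with |w| = 2p ≥ p.
Write w = xyz as guaranteed by the lemma, with |xy| ≤ p and y is nonempty.
Because |xy| ≤ p and w begins with p copies of a, we have y = a^k with 1 ≤ k ≤ p.
Pump with i = 2: xy^2z = a^{p+k} b^p has p+k occurrences of a but only p of b. Since k ≥ 1 the counts differ, so xy^2z ∉ L.
Contradiction. Therefore L is not regular.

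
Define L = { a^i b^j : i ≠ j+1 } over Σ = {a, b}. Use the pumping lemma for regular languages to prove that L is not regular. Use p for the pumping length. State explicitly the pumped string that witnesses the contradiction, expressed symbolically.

Toward a contradiction, assume L is regular with pumping length p.
Choose w = a^p b^{p+p!-1}. Since p ≠ (p+p!-1)+1 = p+p!, w ∈ L; and |w| ≥ p.
Write w = xyz as guaranteed by the lemma, with |xy| ≤ p and y is nonempty.
Since the first p symbols of w are all a's and |xy| ≤ p, y lies entirely in the leading a-block: y = a^k for some k with 1 ≤ k ≤ p.
Since 1 ≤ k ≤ p, k divides p!; set t = 1 + p!/k. Then xy^t z has p + (p!/k)·k = p + p! copies of a. Now the a-count is p+p! and (b-count)+1 = (p+p!-1)+1 = p+p!, so i ≠ j+1 fails. So xy^t z = a^{p+p!} b^{p+p!-1} ∉ L.
This is a contradiction; hence L is not regular.

a^{p+p!} b^{p+p!-1}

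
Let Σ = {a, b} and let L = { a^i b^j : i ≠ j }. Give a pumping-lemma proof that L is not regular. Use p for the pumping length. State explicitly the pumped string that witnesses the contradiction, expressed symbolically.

Assume L is regular. Let p be the pumping length given by the pumping lemma.
Choose w = a^p b^{p+p!}. Since p ≠ p+p!, w ∈ L; and |w| ≥ p.
The pumping lemma gives a decomposition w = xyz where |xy| ≤ p and |y| ≥ 1.
Because |xy| ≤ p and w begins with p copies of a, we have y = a^k with 1 ≤ k ≤ p.
Since 1 ≤ k ≤ p, k divides p!; set t = 1 + p!/k. Then xy^t z has p + (p!/k)·k = p + p! copies of a. Now the a-count equals the b-count, so i ≠ j fails. So xy^t z = a^{p+p!} b^{p+p!} ∉ L.
Contradiction. Therefore L is not regular.

a^{p+p!} b^{p+p!}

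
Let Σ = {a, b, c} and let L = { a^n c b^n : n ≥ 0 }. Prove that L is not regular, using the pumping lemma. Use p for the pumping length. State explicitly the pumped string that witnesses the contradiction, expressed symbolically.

Toward a contradiction, assume L is regular with pumping length p.
Take w = a^p c b^p ∈ L with |w| = 2p+1 ≥ p.
Write w = xyz as guaranteed by the lemma, with |xy| ≤ p and y is nonempty.
Because |xy| ≤ p and w begins with p copies of a, we have y = a^k with 1 ≤ k ≤ p.
Pump with i = 2: xy^2z = a^{p+k} c b^p, which would require p+k = p. But k ≥ 1, so xy^2z ∉ L.
This is a contradiction; hence L is not regular.

a^{p+k} c b^p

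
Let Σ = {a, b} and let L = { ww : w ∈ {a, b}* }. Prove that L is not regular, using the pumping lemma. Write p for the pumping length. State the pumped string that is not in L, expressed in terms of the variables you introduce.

a^{p+k} b^p a^p b^p

Toward a contradiction, assume L is regular with pumping length p.
Take w = a^p b^p a^p b^p = uu where u = a^pb^p; then w ∈ L and |w| = 4p ≥ p.
By the pumping lemma, w = xyz with |xy| ≤ p and |y| > 0.
Because |xy| ≤ p and w begins with p copies of a, we have y = a^k with 1 ≤ k ≤ p.
Pump with i = 2: xy^2z = a^{p+k} b^p a^p b^p, of length 4p+k. Suppose this equals vv. The string starts with a and ends with b, so v does too; thus the boundary between the two copies of v is a b→a transition. There is exactly one such transition, at position 2p+k, so |v| = 2p+k and |vv| = 4p+2k ≠ 4p+k since k ≥ 1. So xy^2z ∉ L.
This contradicts the pumping lemma, so L is not regular.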